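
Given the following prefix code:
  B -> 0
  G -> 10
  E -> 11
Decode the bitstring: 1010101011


Decoding step by step:
Bits 10 -> G
Bits 10 -> G
Bits 10 -> G
Bits 10 -> G
Bits 11 -> E


Decoded message: GGGGE


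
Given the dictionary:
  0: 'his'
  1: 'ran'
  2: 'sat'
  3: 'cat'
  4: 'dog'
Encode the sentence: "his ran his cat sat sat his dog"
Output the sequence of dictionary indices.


Look up each word in the dictionary:
  'his' -> 0
  'ran' -> 1
  'his' -> 0
  'cat' -> 3
  'sat' -> 2
  'sat' -> 2
  'his' -> 0
  'dog' -> 4

Encoded: [0, 1, 0, 3, 2, 2, 0, 4]


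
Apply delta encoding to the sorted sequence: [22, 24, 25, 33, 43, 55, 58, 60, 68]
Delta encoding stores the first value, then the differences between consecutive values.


First value: 22
Deltas:
  24 - 22 = 2
  25 - 24 = 1
  33 - 25 = 8
  43 - 33 = 10
  55 - 43 = 12
  58 - 55 = 3
  60 - 58 = 2
  68 - 60 = 8


Delta encoded: [22, 2, 1, 8, 10, 12, 3, 2, 8]


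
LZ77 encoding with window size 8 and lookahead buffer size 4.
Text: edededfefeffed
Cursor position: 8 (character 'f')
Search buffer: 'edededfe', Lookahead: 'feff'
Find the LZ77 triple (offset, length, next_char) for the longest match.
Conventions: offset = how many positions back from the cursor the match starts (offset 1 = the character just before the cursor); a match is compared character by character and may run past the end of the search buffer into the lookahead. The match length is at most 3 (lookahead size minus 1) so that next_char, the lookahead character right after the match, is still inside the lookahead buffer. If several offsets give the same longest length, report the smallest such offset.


Try each offset into the search buffer:
  offset=1 (pos 7, char 'e'): match length 0
  offset=2 (pos 6, char 'f'): match length 3
  offset=3 (pos 5, char 'd'): match length 0
  offset=4 (pos 4, char 'e'): match length 0
  offset=5 (pos 3, char 'd'): match length 0
  offset=6 (pos 2, char 'e'): match length 0
  offset=7 (pos 1, char 'd'): match length 0
  offset=8 (pos 0, char 'e'): match length 0
Longest match has length 3 at offset 2.
next_char = character at position 8 + 3 = 11 -> 'f'

Best match: offset=2, length=3 (matching 'fef' starting at position 6)
LZ77 triple: (2, 3, 'f')


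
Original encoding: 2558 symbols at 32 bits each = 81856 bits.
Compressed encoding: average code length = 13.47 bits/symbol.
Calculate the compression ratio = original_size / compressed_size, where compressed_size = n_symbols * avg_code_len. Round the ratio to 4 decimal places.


original_size = n_symbols * orig_bits = 2558 * 32 = 81856 bits
compressed_size = n_symbols * avg_code_len = 2558 * 13.47 = 34456.26 bits
ratio = original_size / compressed_size = 81856 / 34456.26 = 2.3756

Compression ratio = 2.3756


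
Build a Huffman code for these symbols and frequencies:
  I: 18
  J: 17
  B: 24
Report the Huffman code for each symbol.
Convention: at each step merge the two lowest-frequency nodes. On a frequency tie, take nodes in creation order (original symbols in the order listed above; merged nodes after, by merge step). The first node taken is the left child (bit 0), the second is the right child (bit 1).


Huffman tree construction:
Step 1: Merge J(17) + I(18) = 35
Step 2: Merge B(24) + (J+I)(35) = 59
Read each symbol's code off the tree from the root (left child = 0, right child = 1).

Codes:
  I: 11 (length 2)
  J: 10 (length 2)
  B: 0 (length 1)
Average code length: 94/59 = 1.5932 bits/symbol


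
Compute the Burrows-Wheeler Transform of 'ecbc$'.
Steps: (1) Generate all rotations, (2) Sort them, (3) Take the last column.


Rotations (sorted):
  0: $ecbc -> last char: c
  1: bc$ec -> last char: c
  2: c$ecb -> last char: b
  3: cbc$e -> last char: e
  4: ecbc$ -> last char: $


BWT = ccbe$


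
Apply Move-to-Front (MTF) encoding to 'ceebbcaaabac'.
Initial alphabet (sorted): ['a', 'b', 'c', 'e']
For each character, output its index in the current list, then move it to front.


MTF encoding:
'c': index 2 in ['a', 'b', 'c', 'e'] -> ['c', 'a', 'b', 'e']
'e': index 3 in ['c', 'a', 'b', 'e'] -> ['e', 'c', 'a', 'b']
'e': index 0 in ['e', 'c', 'a', 'b'] -> ['e', 'c', 'a', 'b']
'b': index 3 in ['e', 'c', 'a', 'b'] -> ['b', 'e', 'c', 'a']
'b': index 0 in ['b', 'e', 'c', 'a'] -> ['b', 'e', 'c', 'a']
'c': index 2 in ['b', 'e', 'c', 'a'] -> ['c', 'b', 'e', 'a']
'a': index 3 in ['c', 'b', 'e', 'a'] -> ['a', 'c', 'b', 'e']
'a': index 0 in ['a', 'c', 'b', 'e'] -> ['a', 'c', 'b', 'e']
'a': index 0 in ['a', 'c', 'b', 'e'] -> ['a', 'c', 'b', 'e']
'b': index 2 in ['a', 'c', 'b', 'e'] -> ['b', 'a', 'c', 'e']
'a': index 1 in ['b', 'a', 'c', 'e'] -> ['a', 'b', 'c', 'e']
'c': index 2 in ['a', 'b', 'c', 'e'] -> ['c', 'a', 'b', 'e']


Output: [2, 3, 0, 3, 0, 2, 3, 0, 0, 2, 1, 2]


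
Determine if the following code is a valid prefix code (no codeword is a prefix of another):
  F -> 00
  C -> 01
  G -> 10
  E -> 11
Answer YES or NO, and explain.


Checking each pair (does one codeword prefix another?):
  F='00' vs C='01': no prefix
  F='00' vs G='10': no prefix
  F='00' vs E='11': no prefix
  C='01' vs F='00': no prefix
  C='01' vs G='10': no prefix
  C='01' vs E='11': no prefix
  G='10' vs F='00': no prefix
  G='10' vs C='01': no prefix
  G='10' vs E='11': no prefix
  E='11' vs F='00': no prefix
  E='11' vs C='01': no prefix
  E='11' vs G='10': no prefix
No violation found over all pairs.

YES -- this is a valid prefix code. No codeword is a prefix of any other codeword.


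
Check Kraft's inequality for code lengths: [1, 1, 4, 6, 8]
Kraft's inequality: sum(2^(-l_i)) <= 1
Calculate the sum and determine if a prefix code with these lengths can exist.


Sum = 2^(-1) + 2^(-1) + 2^(-4) + 2^(-6) + 2^(-8)
    = 0.5 + 0.5 + 0.0625 + 0.015625 + 0.00390625
    = 277/256 = 1.08203125
Since 1.08203125 > 1, Kraft's inequality is NOT satisfied.
A prefix code with these lengths CANNOT exist.

Kraft sum = 1.08203125. Not satisfied.


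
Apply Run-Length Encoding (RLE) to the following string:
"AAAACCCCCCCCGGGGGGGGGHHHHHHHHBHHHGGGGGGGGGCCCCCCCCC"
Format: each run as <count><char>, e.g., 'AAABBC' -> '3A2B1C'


Scanning runs left to right:
  i=0: run of 'A' x 4 -> '4A'
  i=4: run of 'C' x 8 -> '8C'
  i=12: run of 'G' x 9 -> '9G'
  i=21: run of 'H' x 8 -> '8H'
  i=29: run of 'B' x 1 -> '1B'
  i=30: run of 'H' x 3 -> '3H'
  i=33: run of 'G' x 9 -> '9G'
  i=42: run of 'C' x 9 -> '9C'

RLE = 4A8C9G8H1B3H9G9C


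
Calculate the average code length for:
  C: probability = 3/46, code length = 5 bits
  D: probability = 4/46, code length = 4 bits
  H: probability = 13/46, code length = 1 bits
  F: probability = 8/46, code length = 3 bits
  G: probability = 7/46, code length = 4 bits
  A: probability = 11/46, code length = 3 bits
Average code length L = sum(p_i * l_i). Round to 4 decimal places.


Weighted contributions p_i * l_i:
  C: (3/46) * 5 = 15/46
  D: (4/46) * 4 = 16/46
  H: (13/46) * 1 = 13/46
  F: (8/46) * 3 = 24/46
  G: (7/46) * 4 = 28/46
  A: (11/46) * 3 = 33/46
Sum = (15 + 16 + 13 + 24 + 28 + 33)/46 = 129/46

L = 129/46 = 2.8043 bits/symbol


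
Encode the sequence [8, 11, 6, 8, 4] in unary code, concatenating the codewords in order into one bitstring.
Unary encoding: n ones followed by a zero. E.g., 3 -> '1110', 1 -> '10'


Encode each number as n ones followed by a terminating 0:
  8 -> 111111110 (9 bits)
  11 -> 111111111110 (12 bits)
  6 -> 1111110 (7 bits)
  8 -> 111111110 (9 bits)
  4 -> 11110 (5 bits)
Total length = 9 + 12 + 7 + 9 + 5 = 42 bits.

Unary([8, 11, 6, 8, 4]) = 111111110111111111110111111011111111011110 (42 bits)


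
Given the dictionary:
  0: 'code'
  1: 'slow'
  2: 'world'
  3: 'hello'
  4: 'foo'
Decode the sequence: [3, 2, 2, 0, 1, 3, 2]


Look up each index in the dictionary:
  3 -> 'hello'
  2 -> 'world'
  2 -> 'world'
  0 -> 'code'
  1 -> 'slow'
  3 -> 'hello'
  2 -> 'world'

Decoded: "hello world world code slow hello world"


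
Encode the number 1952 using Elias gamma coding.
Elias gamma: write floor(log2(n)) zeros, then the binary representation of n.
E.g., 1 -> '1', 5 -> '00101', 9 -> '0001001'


num_bits = floor(log2(1952)) + 1 = 11
leading_zeros = num_bits - 1 = 10
binary(1952) = 11110100000

Elias gamma(1952) = '0000000000' + '11110100000' = 000000000011110100000 (21 bits)


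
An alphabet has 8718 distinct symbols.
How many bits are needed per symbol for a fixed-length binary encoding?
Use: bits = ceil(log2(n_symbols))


log2(8718) = 13.0898
Bracket: 2^13 = 8192 < 8718 <= 2^14 = 16384
So ceil(log2(8718)) = 14

bits = ceil(log2(8718)) = ceil(13.0898) = 14 bits


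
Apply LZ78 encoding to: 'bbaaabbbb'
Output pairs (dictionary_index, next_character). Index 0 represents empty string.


LZ78 encoding steps:
Dictionary: {0: ''}
Step 1: w='' (idx 0), next='b' -> output (0, 'b'), add 'b' as idx 1
Step 2: w='b' (idx 1), next='a' -> output (1, 'a'), add 'ba' as idx 2
Step 3: w='' (idx 0), next='a' -> output (0, 'a'), add 'a' as idx 3
Step 4: w='a' (idx 3), next='b' -> output (3, 'b'), add 'ab' as idx 4
Step 5: w='b' (idx 1), next='b' -> output (1, 'b'), add 'bb' as idx 5
Step 6: w='b' (idx 1), end of input -> output (1, '')


Encoded: [(0, 'b'), (1, 'a'), (0, 'a'), (3, 'b'), (1, 'b'), (1, '')]


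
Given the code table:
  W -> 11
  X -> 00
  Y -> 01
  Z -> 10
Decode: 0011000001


Decoding:
00 -> X
11 -> W
00 -> X
00 -> X
01 -> Y


Result: XWXXY


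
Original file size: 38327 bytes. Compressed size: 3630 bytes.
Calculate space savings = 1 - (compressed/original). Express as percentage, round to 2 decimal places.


ratio = compressed/original = 3630/38327 = 0.094711
savings = 1 - ratio = 1 - 0.094711 = 0.905289
as a percentage: 0.905289 * 100 = 90.53%

Space savings = 1 - 3630/38327 = 90.53%


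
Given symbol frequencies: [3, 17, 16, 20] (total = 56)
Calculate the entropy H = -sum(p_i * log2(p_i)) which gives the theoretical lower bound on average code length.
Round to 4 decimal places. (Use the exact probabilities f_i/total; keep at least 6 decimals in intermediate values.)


Per-symbol terms -p_i * log2(p_i) with p_i = f_i/56:
  p = 3/56 = 0.053571: log2(p) = -4.222392, -p*log2(p) = 0.226200
  p = 17/56 = 0.303571: log2(p) = -1.719892, -p*log2(p) = 0.522110
  p = 16/56 = 0.285714: log2(p) = -1.807355, -p*log2(p) = 0.516387
  p = 20/56 = 0.357143: log2(p) = -1.485427, -p*log2(p) = 0.530510
H = 0.226200 + 0.522110 + 0.516387 + 0.530510 = 1.795207

H = 1.7952 bits/symbol


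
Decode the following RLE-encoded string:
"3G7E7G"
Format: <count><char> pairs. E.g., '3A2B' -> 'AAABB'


Expanding each <count><char> pair:
  3G -> 'GGG'
  7E -> 'EEEEEEE'
  7G -> 'GGGGGGG'

Decoded = GGGEEEEEEEGGGGGGG


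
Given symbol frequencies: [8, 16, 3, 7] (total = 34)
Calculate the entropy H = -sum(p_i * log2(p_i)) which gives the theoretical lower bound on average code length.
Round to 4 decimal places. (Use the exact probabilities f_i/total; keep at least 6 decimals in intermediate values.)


Per-symbol terms -p_i * log2(p_i) with p_i = f_i/34:
  p = 8/34 = 0.235294: log2(p) = -2.087463, -p*log2(p) = 0.491168
  p = 16/34 = 0.470588: log2(p) = -1.087463, -p*log2(p) = 0.511747
  p = 3/34 = 0.088235: log2(p) = -3.502500, -p*log2(p) = 0.309044
  p = 7/34 = 0.205882: log2(p) = -2.280108, -p*log2(p) = 0.469434
H = 0.491168 + 0.511747 + 0.309044 + 0.469434 = 1.781393

H = 1.7814 bits/symbol


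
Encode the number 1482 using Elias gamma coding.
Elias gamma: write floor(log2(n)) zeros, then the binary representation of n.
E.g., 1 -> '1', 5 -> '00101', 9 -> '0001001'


num_bits = floor(log2(1482)) + 1 = 11
leading_zeros = num_bits - 1 = 10
binary(1482) = 10111001010

Elias gamma(1482) = '0000000000' + '10111001010' = 000000000010111001010 (21 bits)


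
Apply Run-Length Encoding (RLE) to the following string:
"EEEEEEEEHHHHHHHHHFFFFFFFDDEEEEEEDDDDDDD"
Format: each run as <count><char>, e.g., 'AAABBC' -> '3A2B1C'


Scanning runs left to right:
  i=0: run of 'E' x 8 -> '8E'
  i=8: run of 'H' x 9 -> '9H'
  i=17: run of 'F' x 7 -> '7F'
  i=24: run of 'D' x 2 -> '2D'
  i=26: run of 'E' x 6 -> '6E'
  i=32: run of 'D' x 7 -> '7D'

RLE = 8E9H7F2D6E7D


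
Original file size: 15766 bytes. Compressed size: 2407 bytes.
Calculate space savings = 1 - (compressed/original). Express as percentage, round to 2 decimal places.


ratio = compressed/original = 2407/15766 = 0.15267
savings = 1 - ratio = 1 - 0.15267 = 0.84733
as a percentage: 0.84733 * 100 = 84.73%

Space savings = 1 - 2407/15766 = 84.73%


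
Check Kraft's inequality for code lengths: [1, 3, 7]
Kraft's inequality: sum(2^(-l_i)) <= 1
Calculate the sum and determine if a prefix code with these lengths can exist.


Sum = 2^(-1) + 2^(-3) + 2^(-7)
    = 0.5 + 0.125 + 0.0078125
    = 81/128 = 0.6328125
Since 0.6328125 <= 1, Kraft's inequality IS satisfied.
A prefix code with these lengths CAN exist.

Kraft sum = 0.6328125. Satisfied.


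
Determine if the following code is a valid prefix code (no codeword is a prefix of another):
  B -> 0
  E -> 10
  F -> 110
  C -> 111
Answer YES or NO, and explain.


Checking each pair (does one codeword prefix another?):
  B='0' vs E='10': no prefix
  B='0' vs F='110': no prefix
  B='0' vs C='111': no prefix
  E='10' vs B='0': no prefix
  E='10' vs F='110': no prefix
  E='10' vs C='111': no prefix
  F='110' vs B='0': no prefix
  F='110' vs E='10': no prefix
  F='110' vs C='111': no prefix
  C='111' vs B='0': no prefix
  C='111' vs E='10': no prefix
  C='111' vs F='110': no prefix
No violation found over all pairs.

YES -- this is a valid prefix code. No codeword is a prefix of any other codeword.


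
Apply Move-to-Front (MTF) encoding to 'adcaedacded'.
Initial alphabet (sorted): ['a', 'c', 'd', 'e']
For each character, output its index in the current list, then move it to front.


MTF encoding:
'a': index 0 in ['a', 'c', 'd', 'e'] -> ['a', 'c', 'd', 'e']
'd': index 2 in ['a', 'c', 'd', 'e'] -> ['d', 'a', 'c', 'e']
'c': index 2 in ['d', 'a', 'c', 'e'] -> ['c', 'd', 'a', 'e']
'a': index 2 in ['c', 'd', 'a', 'e'] -> ['a', 'c', 'd', 'e']
'e': index 3 in ['a', 'c', 'd', 'e'] -> ['e', 'a', 'c', 'd']
'd': index 3 in ['e', 'a', 'c', 'd'] -> ['d', 'e', 'a', 'c']
'a': index 2 in ['d', 'e', 'a', 'c'] -> ['a', 'd', 'e', 'c']
'c': index 3 in ['a', 'd', 'e', 'c'] -> ['c', 'a', 'd', 'e']
'd': index 2 in ['c', 'a', 'd', 'e'] -> ['d', 'c', 'a', 'e']
'e': index 3 in ['d', 'c', 'a', 'e'] -> ['e', 'd', 'c', 'a']
'd': index 1 in ['e', 'd', 'c', 'a'] -> ['d', 'e', 'c', 'a']


Output: [0, 2, 2, 2, 3, 3, 2, 3, 2, 3, 1]


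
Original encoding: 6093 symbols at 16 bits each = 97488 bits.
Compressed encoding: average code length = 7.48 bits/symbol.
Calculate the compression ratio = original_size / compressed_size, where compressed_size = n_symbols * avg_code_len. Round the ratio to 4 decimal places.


original_size = n_symbols * orig_bits = 6093 * 16 = 97488 bits
compressed_size = n_symbols * avg_code_len = 6093 * 7.48 = 45575.64 bits
ratio = original_size / compressed_size = 97488 / 45575.64 = 2.139

Compression ratio = 2.139


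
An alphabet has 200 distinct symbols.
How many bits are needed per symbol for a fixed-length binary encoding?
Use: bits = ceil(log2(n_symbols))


log2(200) = 7.6439
Bracket: 2^7 = 128 < 200 <= 2^8 = 256
So ceil(log2(200)) = 8

bits = ceil(log2(200)) = ceil(7.6439) = 8 bits


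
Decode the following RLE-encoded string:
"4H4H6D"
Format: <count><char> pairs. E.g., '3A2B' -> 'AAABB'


Expanding each <count><char> pair:
  4H -> 'HHHH'
  4H -> 'HHHH'
  6D -> 'DDDDDD'

Decoded = HHHHHHHHDDDDDD


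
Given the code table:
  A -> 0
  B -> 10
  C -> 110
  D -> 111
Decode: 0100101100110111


Decoding:
0 -> A
10 -> B
0 -> A
10 -> B
110 -> C
0 -> A
110 -> C
111 -> D


Result: ABABCACD


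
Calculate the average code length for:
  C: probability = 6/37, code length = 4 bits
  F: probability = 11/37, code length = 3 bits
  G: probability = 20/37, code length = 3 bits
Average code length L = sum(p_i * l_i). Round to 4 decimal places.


Weighted contributions p_i * l_i:
  C: (6/37) * 4 = 24/37
  F: (11/37) * 3 = 33/37
  G: (20/37) * 3 = 60/37
Sum = (24 + 33 + 60)/37 = 117/37

L = 117/37 = 3.1622 bits/symbol


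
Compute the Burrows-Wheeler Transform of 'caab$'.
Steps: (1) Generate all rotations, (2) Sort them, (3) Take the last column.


Rotations (sorted):
  0: $caab -> last char: b
  1: aab$c -> last char: c
  2: ab$ca -> last char: a
  3: b$caa -> last char: a
  4: caab$ -> last char: $


BWT = bcaa$


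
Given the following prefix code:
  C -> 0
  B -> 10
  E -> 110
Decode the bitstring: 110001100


Decoding step by step:
Bits 110 -> E
Bits 0 -> C
Bits 0 -> C
Bits 110 -> E
Bits 0 -> C


Decoded message: ECCEC


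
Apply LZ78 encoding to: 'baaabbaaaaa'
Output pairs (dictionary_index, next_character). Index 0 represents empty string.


LZ78 encoding steps:
Dictionary: {0: ''}
Step 1: w='' (idx 0), next='b' -> output (0, 'b'), add 'b' as idx 1
Step 2: w='' (idx 0), next='a' -> output (0, 'a'), add 'a' as idx 2
Step 3: w='a' (idx 2), next='a' -> output (2, 'a'), add 'aa' as idx 3
Step 4: w='b' (idx 1), next='b' -> output (1, 'b'), add 'bb' as idx 4
Step 5: w='aa' (idx 3), next='a' -> output (3, 'a'), add 'aaa' as idx 5
Step 6: w='aa' (idx 3), end of input -> output (3, '')


Encoded: [(0, 'b'), (0, 'a'), (2, 'a'), (1, 'b'), (3, 'a'), (3, '')]


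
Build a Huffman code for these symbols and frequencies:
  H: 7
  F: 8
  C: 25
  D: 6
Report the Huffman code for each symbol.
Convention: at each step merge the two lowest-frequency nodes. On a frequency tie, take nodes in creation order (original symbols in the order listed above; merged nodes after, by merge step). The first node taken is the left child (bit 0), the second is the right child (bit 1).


Huffman tree construction:
Step 1: Merge D(6) + H(7) = 13
Step 2: Merge F(8) + (D+H)(13) = 21
Step 3: Merge (F+(D+H))(21) + C(25) = 46
Read each symbol's code off the tree from the root (left child = 0, right child = 1).

Codes:
  H: 011 (length 3)
  F: 00 (length 2)
  C: 1 (length 1)
  D: 010 (length 3)
Average code length: 80/46 = 1.7391 bits/symbol


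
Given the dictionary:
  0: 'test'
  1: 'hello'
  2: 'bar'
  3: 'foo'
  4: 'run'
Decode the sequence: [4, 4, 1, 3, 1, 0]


Look up each index in the dictionary:
  4 -> 'run'
  4 -> 'run'
  1 -> 'hello'
  3 -> 'foo'
  1 -> 'hello'
  0 -> 'test'

Decoded: "run run hello foo hello test"


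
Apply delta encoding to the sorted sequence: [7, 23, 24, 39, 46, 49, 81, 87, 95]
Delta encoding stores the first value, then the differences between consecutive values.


First value: 7
Deltas:
  23 - 7 = 16
  24 - 23 = 1
  39 - 24 = 15
  46 - 39 = 7
  49 - 46 = 3
  81 - 49 = 32
  87 - 81 = 6
  95 - 87 = 8


Delta encoded: [7, 16, 1, 15, 7, 3, 32, 6, 8]


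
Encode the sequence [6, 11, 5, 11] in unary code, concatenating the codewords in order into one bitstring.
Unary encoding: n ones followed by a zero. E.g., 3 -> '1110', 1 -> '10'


Encode each number as n ones followed by a terminating 0:
  6 -> 1111110 (7 bits)
  11 -> 111111111110 (12 bits)
  5 -> 111110 (6 bits)
  11 -> 111111111110 (12 bits)
Total length = 7 + 12 + 6 + 12 = 37 bits.

Unary([6, 11, 5, 11]) = 1111110111111111110111110111111111110 (37 bits)


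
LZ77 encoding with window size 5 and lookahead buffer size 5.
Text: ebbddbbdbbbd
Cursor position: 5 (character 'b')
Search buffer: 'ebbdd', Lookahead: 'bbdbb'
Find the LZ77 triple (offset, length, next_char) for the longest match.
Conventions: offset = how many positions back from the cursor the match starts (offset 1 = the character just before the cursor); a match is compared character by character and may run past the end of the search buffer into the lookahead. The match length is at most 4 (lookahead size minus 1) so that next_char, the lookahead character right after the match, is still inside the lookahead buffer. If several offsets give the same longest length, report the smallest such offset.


Try each offset into the search buffer:
  offset=1 (pos 4, char 'd'): match length 0
  offset=2 (pos 3, char 'd'): match length 0
  offset=3 (pos 2, char 'b'): match length 1
  offset=4 (pos 1, char 'b'): match length 3
  offset=5 (pos 0, char 'e'): match length 0
Longest match has length 3 at offset 4.
next_char = character at position 5 + 3 = 8 -> 'b'

Best match: offset=4, length=3 (matching 'bbd' starting at position 1)
LZ77 triple: (4, 3, 'b')


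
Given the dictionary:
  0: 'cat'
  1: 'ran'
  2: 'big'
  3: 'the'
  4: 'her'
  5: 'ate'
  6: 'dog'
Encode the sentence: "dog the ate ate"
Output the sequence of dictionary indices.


Look up each word in the dictionary:
  'dog' -> 6
  'the' -> 3
  'ate' -> 5
  'ate' -> 5

Encoded: [6, 3, 5, 5]


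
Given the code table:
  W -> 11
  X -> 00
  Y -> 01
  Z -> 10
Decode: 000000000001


Decoding:
00 -> X
00 -> X
00 -> X
00 -> X
00 -> X
01 -> Y


Result: XXXXXY


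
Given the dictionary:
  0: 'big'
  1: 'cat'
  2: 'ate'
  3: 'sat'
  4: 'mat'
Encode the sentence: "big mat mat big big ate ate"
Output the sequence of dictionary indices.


Look up each word in the dictionary:
  'big' -> 0
  'mat' -> 4
  'mat' -> 4
  'big' -> 0
  'big' -> 0
  'ate' -> 2
  'ate' -> 2

Encoded: [0, 4, 4, 0, 0, 2, 2]


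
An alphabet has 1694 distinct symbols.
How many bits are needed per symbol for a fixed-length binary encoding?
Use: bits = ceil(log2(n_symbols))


log2(1694) = 10.7262
Bracket: 2^10 = 1024 < 1694 <= 2^11 = 2048
So ceil(log2(1694)) = 11

bits = ceil(log2(1694)) = ceil(10.7262) = 11 bits


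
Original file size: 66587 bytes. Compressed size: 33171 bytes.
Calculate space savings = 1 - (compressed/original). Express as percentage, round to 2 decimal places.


ratio = compressed/original = 33171/66587 = 0.49816
savings = 1 - ratio = 1 - 0.49816 = 0.50184
as a percentage: 0.50184 * 100 = 50.18%

Space savings = 1 - 33171/66587 = 50.18%


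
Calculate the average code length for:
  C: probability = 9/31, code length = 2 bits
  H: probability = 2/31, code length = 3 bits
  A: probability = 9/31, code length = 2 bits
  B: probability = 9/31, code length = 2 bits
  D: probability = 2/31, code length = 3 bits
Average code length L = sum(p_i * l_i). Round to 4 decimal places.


Weighted contributions p_i * l_i:
  C: (9/31) * 2 = 18/31
  H: (2/31) * 3 = 6/31
  A: (9/31) * 2 = 18/31
  B: (9/31) * 2 = 18/31
  D: (2/31) * 3 = 6/31
Sum = (18 + 6 + 18 + 18 + 6)/31 = 66/31

L = 66/31 = 2.1290 bits/symbol


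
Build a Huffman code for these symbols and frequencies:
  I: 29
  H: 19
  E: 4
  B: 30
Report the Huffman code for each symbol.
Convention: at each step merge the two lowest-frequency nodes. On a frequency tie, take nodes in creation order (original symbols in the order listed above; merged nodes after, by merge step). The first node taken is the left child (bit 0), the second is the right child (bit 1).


Huffman tree construction:
Step 1: Merge E(4) + H(19) = 23
Step 2: Merge (E+H)(23) + I(29) = 52
Step 3: Merge B(30) + ((E+H)+I)(52) = 82
Read each symbol's code off the tree from the root (left child = 0, right child = 1).

Codes:
  I: 11 (length 2)
  H: 101 (length 3)
  E: 100 (length 3)
  B: 0 (length 1)
Average code length: 157/82 = 1.9146 bits/symbol


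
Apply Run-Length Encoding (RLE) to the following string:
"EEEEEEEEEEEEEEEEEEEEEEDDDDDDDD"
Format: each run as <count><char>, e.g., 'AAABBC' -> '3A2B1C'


Scanning runs left to right:
  i=0: run of 'E' x 22 -> '22E'
  i=22: run of 'D' x 8 -> '8D'

RLE = 22E8D


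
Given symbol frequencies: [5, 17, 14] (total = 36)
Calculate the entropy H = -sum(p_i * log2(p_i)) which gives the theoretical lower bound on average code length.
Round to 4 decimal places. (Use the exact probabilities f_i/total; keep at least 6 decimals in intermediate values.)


Per-symbol terms -p_i * log2(p_i) with p_i = f_i/36:
  p = 5/36 = 0.138889: log2(p) = -2.847997, -p*log2(p) = 0.395555
  p = 17/36 = 0.472222: log2(p) = -1.082462, -p*log2(p) = 0.511163
  p = 14/36 = 0.388889: log2(p) = -1.362570, -p*log2(p) = 0.529888
H = 0.395555 + 0.511163 + 0.529888 = 1.436606

H = 1.4366 bits/symbol


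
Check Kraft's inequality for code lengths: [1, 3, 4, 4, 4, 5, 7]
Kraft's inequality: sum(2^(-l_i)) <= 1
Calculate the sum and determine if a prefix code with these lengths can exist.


Sum = 2^(-1) + 2^(-3) + 2^(-4) + 2^(-4) + 2^(-4) + 2^(-5) + 2^(-7)
    = 0.5 + 0.125 + 0.0625 + 0.0625 + 0.0625 + 0.03125 + 0.0078125
    = 109/128 = 0.8515625
Since 0.8515625 <= 1, Kraft's inequality IS satisfied.
A prefix code with these lengths CAN exist.

Kraft sum = 0.8515625. Satisfied.


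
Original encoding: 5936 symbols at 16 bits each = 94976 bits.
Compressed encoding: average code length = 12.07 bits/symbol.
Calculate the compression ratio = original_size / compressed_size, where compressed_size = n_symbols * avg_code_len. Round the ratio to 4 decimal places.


original_size = n_symbols * orig_bits = 5936 * 16 = 94976 bits
compressed_size = n_symbols * avg_code_len = 5936 * 12.07 = 71647.52 bits
ratio = original_size / compressed_size = 94976 / 71647.52 = 1.3256

Compression ratio = 1.3256


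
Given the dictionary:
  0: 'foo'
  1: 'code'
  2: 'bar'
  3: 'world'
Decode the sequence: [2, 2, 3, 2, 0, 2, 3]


Look up each index in the dictionary:
  2 -> 'bar'
  2 -> 'bar'
  3 -> 'world'
  2 -> 'bar'
  0 -> 'foo'
  2 -> 'bar'
  3 -> 'world'

Decoded: "bar bar world bar foo bar world"


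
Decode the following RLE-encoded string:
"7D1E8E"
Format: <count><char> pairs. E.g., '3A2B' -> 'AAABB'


Expanding each <count><char> pair:
  7D -> 'DDDDDDD'
  1E -> 'E'
  8E -> 'EEEEEEEE'

Decoded = DDDDDDDEEEEEEEEE


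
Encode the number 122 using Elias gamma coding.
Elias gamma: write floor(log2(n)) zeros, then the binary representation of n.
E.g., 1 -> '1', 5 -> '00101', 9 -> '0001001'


num_bits = floor(log2(122)) + 1 = 7
leading_zeros = num_bits - 1 = 6
binary(122) = 1111010

Elias gamma(122) = '000000' + '1111010' = 0000001111010 (13 bits)


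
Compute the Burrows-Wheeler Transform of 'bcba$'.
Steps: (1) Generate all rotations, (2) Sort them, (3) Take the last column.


Rotations (sorted):
  0: $bcba -> last char: a
  1: a$bcb -> last char: b
  2: ba$bc -> last char: c
  3: bcba$ -> last char: $
  4: cba$b -> last char: b


BWT = abc$b


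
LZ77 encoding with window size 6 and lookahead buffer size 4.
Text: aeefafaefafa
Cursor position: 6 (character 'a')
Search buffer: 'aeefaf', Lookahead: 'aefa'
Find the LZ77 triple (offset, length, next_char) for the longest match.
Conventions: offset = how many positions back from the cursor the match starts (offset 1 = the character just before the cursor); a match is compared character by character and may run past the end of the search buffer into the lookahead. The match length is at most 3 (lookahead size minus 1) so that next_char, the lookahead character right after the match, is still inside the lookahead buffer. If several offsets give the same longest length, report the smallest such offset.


Try each offset into the search buffer:
  offset=1 (pos 5, char 'f'): match length 0
  offset=2 (pos 4, char 'a'): match length 1
  offset=3 (pos 3, char 'f'): match length 0
  offset=4 (pos 2, char 'e'): match length 0
  offset=5 (pos 1, char 'e'): match length 0
  offset=6 (pos 0, char 'a'): match length 2
Longest match has length 2 at offset 6.
next_char = character at position 6 + 2 = 8 -> 'f'

Best match: offset=6, length=2 (matching 'ae' starting at position 0)
LZ77 triple: (6, 2, 'f')


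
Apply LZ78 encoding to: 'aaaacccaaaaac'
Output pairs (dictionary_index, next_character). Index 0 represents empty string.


LZ78 encoding steps:
Dictionary: {0: ''}
Step 1: w='' (idx 0), next='a' -> output (0, 'a'), add 'a' as idx 1
Step 2: w='a' (idx 1), next='a' -> output (1, 'a'), add 'aa' as idx 2
Step 3: w='a' (idx 1), next='c' -> output (1, 'c'), add 'ac' as idx 3
Step 4: w='' (idx 0), next='c' -> output (0, 'c'), add 'c' as idx 4
Step 5: w='c' (idx 4), next='a' -> output (4, 'a'), add 'ca' as idx 5
Step 6: w='aa' (idx 2), next='a' -> output (2, 'a'), add 'aaa' as idx 6
Step 7: w='ac' (idx 3), end of input -> output (3, '')


Encoded: [(0, 'a'), (1, 'a'), (1, 'c'), (0, 'c'), (4, 'a'), (2, 'a'), (3, '')]


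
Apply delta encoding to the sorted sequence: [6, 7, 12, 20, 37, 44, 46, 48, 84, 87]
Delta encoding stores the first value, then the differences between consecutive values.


First value: 6
Deltas:
  7 - 6 = 1
  12 - 7 = 5
  20 - 12 = 8
  37 - 20 = 17
  44 - 37 = 7
  46 - 44 = 2
  48 - 46 = 2
  84 - 48 = 36
  87 - 84 = 3


Delta encoded: [6, 1, 5, 8, 17, 7, 2, 2, 36, 3]


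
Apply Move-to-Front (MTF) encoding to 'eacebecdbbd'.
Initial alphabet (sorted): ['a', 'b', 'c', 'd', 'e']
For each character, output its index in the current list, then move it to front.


MTF encoding:
'e': index 4 in ['a', 'b', 'c', 'd', 'e'] -> ['e', 'a', 'b', 'c', 'd']
'a': index 1 in ['e', 'a', 'b', 'c', 'd'] -> ['a', 'e', 'b', 'c', 'd']
'c': index 3 in ['a', 'e', 'b', 'c', 'd'] -> ['c', 'a', 'e', 'b', 'd']
'e': index 2 in ['c', 'a', 'e', 'b', 'd'] -> ['e', 'c', 'a', 'b', 'd']
'b': index 3 in ['e', 'c', 'a', 'b', 'd'] -> ['b', 'e', 'c', 'a', 'd']
'e': index 1 in ['b', 'e', 'c', 'a', 'd'] -> ['e', 'b', 'c', 'a', 'd']
'c': index 2 in ['e', 'b', 'c', 'a', 'd'] -> ['c', 'e', 'b', 'a', 'd']
'd': index 4 in ['c', 'e', 'b', 'a', 'd'] -> ['d', 'c', 'e', 'b', 'a']
'b': index 3 in ['d', 'c', 'e', 'b', 'a'] -> ['b', 'd', 'c', 'e', 'a']
'b': index 0 in ['b', 'd', 'c', 'e', 'a'] -> ['b', 'd', 'c', 'e', 'a']
'd': index 1 in ['b', 'd', 'c', 'e', 'a'] -> ['d', 'b', 'c', 'e', 'a']


Output: [4, 1, 3, 2, 3, 1, 2, 4, 3, 0, 1]


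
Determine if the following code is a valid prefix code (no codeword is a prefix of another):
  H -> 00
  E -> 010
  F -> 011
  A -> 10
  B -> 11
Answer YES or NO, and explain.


Checking each pair (does one codeword prefix another?):
  H='00' vs E='010': no prefix
  H='00' vs F='011': no prefix
  H='00' vs A='10': no prefix
  H='00' vs B='11': no prefix
  E='010' vs H='00': no prefix
  E='010' vs F='011': no prefix
  E='010' vs A='10': no prefix
  E='010' vs B='11': no prefix
  F='011' vs H='00': no prefix
  F='011' vs E='010': no prefix
  F='011' vs A='10': no prefix
  F='011' vs B='11': no prefix
  A='10' vs H='00': no prefix
  A='10' vs E='010': no prefix
  A='10' vs F='011': no prefix
  A='10' vs B='11': no prefix
  B='11' vs H='00': no prefix
  B='11' vs E='010': no prefix
  B='11' vs F='011': no prefix
  B='11' vs A='10': no prefix
No violation found over all pairs.

YES -- this is a valid prefix code. No codeword is a prefix of any other codeword.


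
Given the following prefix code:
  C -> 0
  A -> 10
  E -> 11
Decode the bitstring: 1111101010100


Decoding step by step:
Bits 11 -> E
Bits 11 -> E
Bits 10 -> A
Bits 10 -> A
Bits 10 -> A
Bits 10 -> A
Bits 0 -> C


Decoded message: EEAAAAC


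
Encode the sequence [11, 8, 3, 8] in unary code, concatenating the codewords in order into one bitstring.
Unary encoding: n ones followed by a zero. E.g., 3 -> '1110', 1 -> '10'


Encode each number as n ones followed by a terminating 0:
  11 -> 111111111110 (12 bits)
  8 -> 111111110 (9 bits)
  3 -> 1110 (4 bits)
  8 -> 111111110 (9 bits)
Total length = 12 + 9 + 4 + 9 = 34 bits.

Unary([11, 8, 3, 8]) = 1111111111101111111101110111111110 (34 bits)


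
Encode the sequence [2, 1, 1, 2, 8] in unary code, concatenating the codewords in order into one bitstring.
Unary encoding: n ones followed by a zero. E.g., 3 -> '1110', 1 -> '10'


Encode each number as n ones followed by a terminating 0:
  2 -> 110 (3 bits)
  1 -> 10 (2 bits)
  1 -> 10 (2 bits)
  2 -> 110 (3 bits)
  8 -> 111111110 (9 bits)
Total length = 3 + 2 + 2 + 3 + 9 = 19 bits.

Unary([2, 1, 1, 2, 8]) = 1101010110111111110 (19 bits)


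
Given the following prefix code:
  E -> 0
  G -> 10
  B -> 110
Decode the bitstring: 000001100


Decoding step by step:
Bits 0 -> E
Bits 0 -> E
Bits 0 -> E
Bits 0 -> E
Bits 0 -> E
Bits 110 -> B
Bits 0 -> E


Decoded message: EEEEEBE


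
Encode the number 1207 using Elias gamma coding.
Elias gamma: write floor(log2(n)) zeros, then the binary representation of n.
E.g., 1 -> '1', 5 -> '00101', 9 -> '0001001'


num_bits = floor(log2(1207)) + 1 = 11
leading_zeros = num_bits - 1 = 10
binary(1207) = 10010110111

Elias gamma(1207) = '0000000000' + '10010110111' = 000000000010010110111 (21 bits)


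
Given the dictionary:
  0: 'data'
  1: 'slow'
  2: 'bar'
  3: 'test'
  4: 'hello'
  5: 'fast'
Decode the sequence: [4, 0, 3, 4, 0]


Look up each index in the dictionary:
  4 -> 'hello'
  0 -> 'data'
  3 -> 'test'
  4 -> 'hello'
  0 -> 'data'

Decoded: "hello data test hello data"


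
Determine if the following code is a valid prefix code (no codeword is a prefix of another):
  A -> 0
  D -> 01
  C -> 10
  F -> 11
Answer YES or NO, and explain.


Checking each pair (does one codeword prefix another?):
  A='0' vs D='01': prefix -- VIOLATION

NO -- this is NOT a valid prefix code. A (0) is a prefix of D (01).


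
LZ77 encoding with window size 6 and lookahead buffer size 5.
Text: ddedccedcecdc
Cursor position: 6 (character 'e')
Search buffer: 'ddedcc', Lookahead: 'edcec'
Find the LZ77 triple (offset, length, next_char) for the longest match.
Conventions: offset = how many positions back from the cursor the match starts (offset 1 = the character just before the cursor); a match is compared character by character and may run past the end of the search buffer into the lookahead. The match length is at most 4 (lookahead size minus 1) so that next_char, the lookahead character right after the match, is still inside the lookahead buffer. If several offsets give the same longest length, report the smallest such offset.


Try each offset into the search buffer:
  offset=1 (pos 5, char 'c'): match length 0
  offset=2 (pos 4, char 'c'): match length 0
  offset=3 (pos 3, char 'd'): match length 0
  offset=4 (pos 2, char 'e'): match length 3
  offset=5 (pos 1, char 'd'): match length 0
  offset=6 (pos 0, char 'd'): match length 0
Longest match has length 3 at offset 4.
next_char = character at position 6 + 3 = 9 -> 'e'

Best match: offset=4, length=3 (matching 'edc' starting at position 2)
LZ77 triple: (4, 3, 'e')


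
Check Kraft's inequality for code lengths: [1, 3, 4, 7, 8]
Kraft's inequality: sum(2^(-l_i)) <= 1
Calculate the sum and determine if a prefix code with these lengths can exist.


Sum = 2^(-1) + 2^(-3) + 2^(-4) + 2^(-7) + 2^(-8)
    = 0.5 + 0.125 + 0.0625 + 0.0078125 + 0.00390625
    = 179/256 = 0.69921875
Since 0.69921875 <= 1, Kraft's inequality IS satisfied.
A prefix code with these lengths CAN exist.

Kraft sum = 0.69921875. Satisfied.


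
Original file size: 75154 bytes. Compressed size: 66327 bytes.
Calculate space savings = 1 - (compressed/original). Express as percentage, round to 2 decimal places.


ratio = compressed/original = 66327/75154 = 0.882548
savings = 1 - ratio = 1 - 0.882548 = 0.117452
as a percentage: 0.117452 * 100 = 11.75%

Space savings = 1 - 66327/75154 = 11.75%


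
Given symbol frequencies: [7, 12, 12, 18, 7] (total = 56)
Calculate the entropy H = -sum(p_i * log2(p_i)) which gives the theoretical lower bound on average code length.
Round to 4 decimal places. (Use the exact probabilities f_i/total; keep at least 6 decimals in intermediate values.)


Per-symbol terms -p_i * log2(p_i) with p_i = f_i/56:
  p = 7/56 = 0.125000: log2(p) = -3.000000, -p*log2(p) = 0.375000
  p = 12/56 = 0.214286: log2(p) = -2.222392, -p*log2(p) = 0.476227
  p = 12/56 = 0.214286: log2(p) = -2.222392, -p*log2(p) = 0.476227
  p = 18/56 = 0.321429: log2(p) = -1.637430, -p*log2(p) = 0.526317
  p = 7/56 = 0.125000: log2(p) = -3.000000, -p*log2(p) = 0.375000
H = 0.375000 + 0.476227 + 0.476227 + 0.526317 + 0.375000 = 2.228771

H = 2.2288 bits/symbol


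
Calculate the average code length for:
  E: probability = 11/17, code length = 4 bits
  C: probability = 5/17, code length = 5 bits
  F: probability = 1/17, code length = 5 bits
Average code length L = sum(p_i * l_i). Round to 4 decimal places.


Weighted contributions p_i * l_i:
  E: (11/17) * 4 = 44/17
  C: (5/17) * 5 = 25/17
  F: (1/17) * 5 = 5/17
Sum = (44 + 25 + 5)/17 = 74/17

L = 74/17 = 4.3529 bits/symbol


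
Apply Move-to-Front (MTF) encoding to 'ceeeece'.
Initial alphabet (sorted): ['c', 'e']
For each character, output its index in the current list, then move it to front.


MTF encoding:
'c': index 0 in ['c', 'e'] -> ['c', 'e']
'e': index 1 in ['c', 'e'] -> ['e', 'c']
'e': index 0 in ['e', 'c'] -> ['e', 'c']
'e': index 0 in ['e', 'c'] -> ['e', 'c']
'e': index 0 in ['e', 'c'] -> ['e', 'c']
'c': index 1 in ['e', 'c'] -> ['c', 'e']
'e': index 1 in ['c', 'e'] -> ['e', 'c']


Output: [0, 1, 0, 0, 0, 1, 1]


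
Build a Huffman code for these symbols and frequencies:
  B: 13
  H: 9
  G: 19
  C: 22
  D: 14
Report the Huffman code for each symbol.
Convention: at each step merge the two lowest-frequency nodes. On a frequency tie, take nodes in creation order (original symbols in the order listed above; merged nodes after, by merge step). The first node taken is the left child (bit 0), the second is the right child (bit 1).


Huffman tree construction:
Step 1: Merge H(9) + B(13) = 22
Step 2: Merge D(14) + G(19) = 33
Step 3: Merge C(22) + (H+B)(22) = 44
Step 4: Merge (D+G)(33) + (C+(H+B))(44) = 77
Read each symbol's code off the tree from the root (left child = 0, right child = 1).

Codes:
  B: 111 (length 3)
  H: 110 (length 3)
  G: 01 (length 2)
  C: 10 (length 2)
  D: 00 (length 2)
Average code length: 176/77 = 2.2857 bits/symbol


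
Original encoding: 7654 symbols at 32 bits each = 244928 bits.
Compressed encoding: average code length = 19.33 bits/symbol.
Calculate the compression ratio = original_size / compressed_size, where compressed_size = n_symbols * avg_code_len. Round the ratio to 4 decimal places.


original_size = n_symbols * orig_bits = 7654 * 32 = 244928 bits
compressed_size = n_symbols * avg_code_len = 7654 * 19.33 = 147951.82 bits
ratio = original_size / compressed_size = 244928 / 147951.82 = 1.6555

Compression ratio = 1.6555


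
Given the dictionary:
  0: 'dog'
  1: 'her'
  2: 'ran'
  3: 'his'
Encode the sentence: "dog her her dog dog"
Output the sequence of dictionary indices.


Look up each word in the dictionary:
  'dog' -> 0
  'her' -> 1
  'her' -> 1
  'dog' -> 0
  'dog' -> 0

Encoded: [0, 1, 1, 0, 0]


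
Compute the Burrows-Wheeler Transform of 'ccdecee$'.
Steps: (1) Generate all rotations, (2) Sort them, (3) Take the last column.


Rotations (sorted):
  0: $ccdecee -> last char: e
  1: ccdecee$ -> last char: $
  2: cdecee$c -> last char: c
  3: cee$ccde -> last char: e
  4: decee$cc -> last char: c
  5: e$ccdece -> last char: e
  6: ecee$ccd -> last char: d
  7: ee$ccdec -> last char: c


BWT = e$cecedc


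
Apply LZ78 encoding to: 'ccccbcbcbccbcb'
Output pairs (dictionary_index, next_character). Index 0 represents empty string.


LZ78 encoding steps:
Dictionary: {0: ''}
Step 1: w='' (idx 0), next='c' -> output (0, 'c'), add 'c' as idx 1
Step 2: w='c' (idx 1), next='c' -> output (1, 'c'), add 'cc' as idx 2
Step 3: w='c' (idx 1), next='b' -> output (1, 'b'), add 'cb' as idx 3
Step 4: w='cb' (idx 3), next='c' -> output (3, 'c'), add 'cbc' as idx 4
Step 5: w='' (idx 0), next='b' -> output (0, 'b'), add 'b' as idx 5
Step 6: w='cc' (idx 2), next='b' -> output (2, 'b'), add 'ccb' as idx 6
Step 7: w='cb' (idx 3), end of input -> output (3, '')


Encoded: [(0, 'c'), (1, 'c'), (1, 'b'), (3, 'c'), (0, 'b'), (2, 'b'), (3, '')]


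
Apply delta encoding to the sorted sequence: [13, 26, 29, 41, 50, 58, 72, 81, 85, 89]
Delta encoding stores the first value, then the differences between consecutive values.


First value: 13
Deltas:
  26 - 13 = 13
  29 - 26 = 3
  41 - 29 = 12
  50 - 41 = 9
  58 - 50 = 8
  72 - 58 = 14
  81 - 72 = 9
  85 - 81 = 4
  89 - 85 = 4


Delta encoded: [13, 13, 3, 12, 9, 8, 14, 9, 4, 4]


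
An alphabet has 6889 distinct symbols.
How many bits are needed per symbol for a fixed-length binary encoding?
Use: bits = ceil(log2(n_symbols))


log2(6889) = 12.7501
Bracket: 2^12 = 4096 < 6889 <= 2^13 = 8192
So ceil(log2(6889)) = 13

bits = ceil(log2(6889)) = ceil(12.7501) = 13 bits
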